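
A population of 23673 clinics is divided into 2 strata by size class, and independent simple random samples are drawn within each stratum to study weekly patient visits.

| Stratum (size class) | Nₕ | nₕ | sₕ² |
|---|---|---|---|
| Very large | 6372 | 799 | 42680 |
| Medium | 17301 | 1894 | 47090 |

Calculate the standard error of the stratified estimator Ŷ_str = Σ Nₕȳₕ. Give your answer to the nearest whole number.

92327

Var(Ŷ_str) = Σₕ Nₕ²(1 − fₕ)sₕ²/nₕ.
Very large: 6372²·(1 − 799/6372)·42680/799 = 1.8968913 × 10^9.
Medium: 17301²·(1 − 1894/17301)·47090/1894 = 6.627321 × 10^9.
Sum = 8.5242123 × 10^9.
SE = √(8.5242123 × 10^9) = 92327.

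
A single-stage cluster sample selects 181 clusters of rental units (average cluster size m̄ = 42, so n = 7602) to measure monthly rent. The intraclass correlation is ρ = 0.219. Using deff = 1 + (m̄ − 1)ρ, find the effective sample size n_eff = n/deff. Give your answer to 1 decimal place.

deff = 1 + (42 − 1)·0.219 = 1 + 8.979 = 9.979.
n_eff = 7602 / 9.979 = 761.8.

761.8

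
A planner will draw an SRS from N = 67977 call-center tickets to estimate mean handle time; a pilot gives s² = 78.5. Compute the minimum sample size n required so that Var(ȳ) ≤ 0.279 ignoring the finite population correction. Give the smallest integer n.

282

Without fpc, n₀ = s²/D = 78.5/0.279 = 281.3620.
Rounding up, n = 282.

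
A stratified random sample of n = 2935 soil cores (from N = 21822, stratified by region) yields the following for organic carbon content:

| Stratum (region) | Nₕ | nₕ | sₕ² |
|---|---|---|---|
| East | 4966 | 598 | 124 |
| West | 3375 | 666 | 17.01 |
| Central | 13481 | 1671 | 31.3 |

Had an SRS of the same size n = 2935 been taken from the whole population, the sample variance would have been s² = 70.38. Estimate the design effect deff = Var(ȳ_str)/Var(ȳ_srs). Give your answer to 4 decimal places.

0.7805

Var(ȳ_str) = Σ Wₕ²(1−fₕ)sₕ²/nₕ with Wₕ = Nₕ/21822:
  East: (4966/21822)²·(1−598/4966)·124/598 = 0.0094454085
  West: (3375/21822)²·(1−666/3375)·17.01/666 = 4.9036985 × 10^-4
  Central: (13481/21822)²·(1−1671/13481)·31.3/1671 = 0.006262544
  → Var(ȳ_str) = 0.016198322.
Var(ȳ_srs) = (1 − 2935/21822)·70.38/2935 = 0.020754371.
deff = 0.016198322 / 0.020754371 = 0.7805.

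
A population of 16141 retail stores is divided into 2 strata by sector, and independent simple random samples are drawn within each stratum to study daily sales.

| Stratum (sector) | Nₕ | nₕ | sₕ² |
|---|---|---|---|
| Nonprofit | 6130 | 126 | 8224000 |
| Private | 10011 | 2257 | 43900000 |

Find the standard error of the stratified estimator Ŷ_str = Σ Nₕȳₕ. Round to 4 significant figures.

Var(Ŷ_str) = Σₕ Nₕ²(1 − fₕ)sₕ²/nₕ.
Nonprofit: 6130²·(1 − 126/6130)·8224000/126 = 2.4022252 × 10^12.
Private: 10011²·(1 − 2257/10011)·43900000/2257 = 1.5098584 × 10^12.
Sum = 3.9120836 × 10^12.
SE = √(3.9120836 × 10^12) = 1.978 × 10^6.

1.978 × 10^6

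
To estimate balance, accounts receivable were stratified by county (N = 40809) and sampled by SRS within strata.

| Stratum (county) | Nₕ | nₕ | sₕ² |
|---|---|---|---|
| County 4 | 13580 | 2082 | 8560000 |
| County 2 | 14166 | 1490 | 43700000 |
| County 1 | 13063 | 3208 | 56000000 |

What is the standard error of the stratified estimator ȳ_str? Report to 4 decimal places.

69.9804

Var(ȳ_str) = Σₕ Wₕ²(1 − fₕ)sₕ²/nₕ with Wₕ = Nₕ/N, N = 40809.
County 4: Wₕ = 0.33276973; term = 0.33276973²·(1 − 0.15331370)·8560000/2082 = 385.48121.
County 2: Wₕ = 0.34712931; term = 0.34712931²·(1 − 0.10518142)·43700000/1490 = 3162.3704.
County 1: Wₕ = 0.32010096; term = 0.32010096²·(1 − 0.24557912)·56000000/3208 = 1349.4019.
Sum = 4897.2535.
SE = √(4897.2535) = 69.9804.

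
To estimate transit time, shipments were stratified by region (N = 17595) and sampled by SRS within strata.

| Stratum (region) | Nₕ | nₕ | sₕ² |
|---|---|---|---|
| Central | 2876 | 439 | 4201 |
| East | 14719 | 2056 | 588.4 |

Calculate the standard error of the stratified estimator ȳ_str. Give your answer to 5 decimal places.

0.62366

Var(ȳ_str) = Σₕ Wₕ²(1 − fₕ)sₕ²/nₕ with Wₕ = Nₕ/N, N = 17595.
Central: Wₕ = 0.16345553; term = 0.16345553²·(1 − 0.15264256)·4201/439 = 0.21664767.
East: Wₕ = 0.83654447; term = 0.83654447²·(1 − 0.13968340)·588.4/2056 = 0.17230026.
Sum = 0.38894793.
SE = √(0.38894793) = 0.62366.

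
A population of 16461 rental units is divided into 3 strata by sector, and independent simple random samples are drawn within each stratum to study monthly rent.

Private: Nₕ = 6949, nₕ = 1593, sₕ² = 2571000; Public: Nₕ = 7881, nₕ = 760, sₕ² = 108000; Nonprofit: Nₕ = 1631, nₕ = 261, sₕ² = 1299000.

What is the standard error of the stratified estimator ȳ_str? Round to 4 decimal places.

Var(ȳ_str) = Σₕ Wₕ²(1 − fₕ)sₕ²/nₕ with Wₕ = Nₕ/N, N = 16461.
Private: Wₕ = 0.42214932; term = 0.42214932²·(1 − 0.22924162)·2571000/1593 = 221.68523.
Public: Wₕ = 0.47876800; term = 0.47876800²·(1 − 0.09643446)·108000/760 = 29.432018.
Nonprofit: Wₕ = 0.09908268; term = 0.09908268²·(1 − 0.16002452)·1299000/261 = 41.04221.
Sum = 292.15946.
SE = √(292.15946) = 17.0927.

17.0927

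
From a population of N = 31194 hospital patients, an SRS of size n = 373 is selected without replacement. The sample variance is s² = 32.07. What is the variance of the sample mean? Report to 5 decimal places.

0.08495

Under SRS without replacement, Var(ȳ) = (1 − f)·s²/n with f = n/N = 373/31194 = 0.01195743.
Var(ȳ) = (1 − 0.01195743)·32.07/373 = 0.98804257·0.085978552 = 0.08495047.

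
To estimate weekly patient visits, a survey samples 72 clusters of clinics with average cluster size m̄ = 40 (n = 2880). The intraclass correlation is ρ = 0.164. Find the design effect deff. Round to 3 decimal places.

7.396

deff = 1 + (40 − 1)·0.164 = 1 + 6.396 = 7.396.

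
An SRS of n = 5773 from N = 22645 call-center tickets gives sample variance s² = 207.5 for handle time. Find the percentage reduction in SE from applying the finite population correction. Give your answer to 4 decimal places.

f = n/N = 5773/22645 = 0.25493486.
SE_no-fpc = √(s²/n) = 0.18958688; SE_fpc = √((1−f)s²/n) = 0.163646.
Ratio = √(1−f) = 0.86317156. Reduction = 100·(1 − 0.86317156) = 13.6828%.

13.6828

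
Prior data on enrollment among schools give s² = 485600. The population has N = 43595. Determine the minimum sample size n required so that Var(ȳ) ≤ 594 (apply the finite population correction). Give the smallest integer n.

Without fpc, n₀ = s²/D = 485600/594 = 817.5084.
With fpc, (1 − n/N)·s²/n ≤ D requires n ≥ n₀/(1 + n₀/N) = 817.5084/(1 + 817.5084/43595) = 802.4604.
Rounding up, n = 803.

803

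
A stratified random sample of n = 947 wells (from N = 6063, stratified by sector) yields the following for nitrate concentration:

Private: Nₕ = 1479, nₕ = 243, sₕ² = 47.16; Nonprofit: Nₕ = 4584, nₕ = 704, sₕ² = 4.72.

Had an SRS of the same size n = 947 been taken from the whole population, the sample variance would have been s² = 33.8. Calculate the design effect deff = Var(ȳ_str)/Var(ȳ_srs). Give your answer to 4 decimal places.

0.4282

Var(ȳ_str) = Σ Wₕ²(1−fₕ)sₕ²/nₕ with Wₕ = Nₕ/6063:
  Private: (1479/6063)²·(1−243/1479)·47.16/243 = 0.0096511492
  Nonprofit: (4584/6063)²·(1−704/4584)·4.72/704 = 0.003243923
  → Var(ȳ_str) = 0.012895072.
Var(ȳ_srs) = (1 − 947/6063)·33.8/947 = 0.03011686.
deff = 0.012895072 / 0.03011686 = 0.4282.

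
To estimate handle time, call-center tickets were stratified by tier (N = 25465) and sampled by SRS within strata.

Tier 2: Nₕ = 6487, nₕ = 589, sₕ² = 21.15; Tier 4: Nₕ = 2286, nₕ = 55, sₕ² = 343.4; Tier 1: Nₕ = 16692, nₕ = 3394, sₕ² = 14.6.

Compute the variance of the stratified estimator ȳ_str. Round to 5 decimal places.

0.05270

Var(ȳ_str) = Σₕ Wₕ²(1 − fₕ)sₕ²/nₕ with Wₕ = Nₕ/N, N = 25465.
Tier 2: Wₕ = 0.25474180; term = 0.25474180²·(1 − 0.09079698)·21.15/589 = 0.0021186362.
Tier 4: Wₕ = 0.08977027; term = 0.08977027²·(1 − 0.02405949)·343.4/55 = 0.049105036.
Tier 1: Wₕ = 0.65548792; term = 0.65548792²·(1 − 0.20333094)·14.6/3394 = 0.0014724765.
Sum = 0.052696149.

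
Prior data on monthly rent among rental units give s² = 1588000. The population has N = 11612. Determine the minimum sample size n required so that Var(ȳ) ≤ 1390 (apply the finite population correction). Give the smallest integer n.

1041

Without fpc, n₀ = s²/D = 1588000/1390 = 1142.4460.
With fpc, (1 − n/N)·s²/n ≤ D requires n ≥ n₀/(1 + n₀/N) = 1142.4460/(1 + 1142.4460/11612) = 1040.1144.
Rounding up, n = 1041.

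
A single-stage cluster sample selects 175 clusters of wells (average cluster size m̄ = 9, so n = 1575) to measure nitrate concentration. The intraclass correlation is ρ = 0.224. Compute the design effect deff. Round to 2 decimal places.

2.79

deff = 1 + (9 − 1)·0.224 = 1 + 1.792 = 2.792.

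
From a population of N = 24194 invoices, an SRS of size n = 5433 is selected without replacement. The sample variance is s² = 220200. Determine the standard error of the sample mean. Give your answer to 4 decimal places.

Under SRS without replacement, Var(ȳ) = (1 − f)·s²/n with f = n/N = 5433/24194 = 0.22455981.
Var(ȳ) = (1 − 0.22455981)·220200/5433 = 0.77544019·40.530094 = 31.428664.
SE(ȳ) = √(31.428664) = 5.6061.

5.6061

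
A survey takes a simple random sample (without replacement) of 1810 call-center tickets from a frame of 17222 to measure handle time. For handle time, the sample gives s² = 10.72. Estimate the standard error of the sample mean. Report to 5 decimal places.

Under SRS without replacement, Var(ȳ) = (1 − f)·s²/n with f = n/N = 1810/17222 = 0.10509813.
Var(ȳ) = (1 − 0.10509813)·10.72/1810 = 0.89490187·0.0059226519 = 0.0053001923.
SE(ȳ) = √(0.0053001923) = 0.07280.

0.07280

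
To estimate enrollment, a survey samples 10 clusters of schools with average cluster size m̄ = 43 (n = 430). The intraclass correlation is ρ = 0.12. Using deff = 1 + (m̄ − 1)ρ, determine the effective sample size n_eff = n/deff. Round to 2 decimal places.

deff = 1 + (43 − 1)·0.12 = 1 + 5.04 = 6.04.
n_eff = 430 / 6.04 = 71.19.

71.19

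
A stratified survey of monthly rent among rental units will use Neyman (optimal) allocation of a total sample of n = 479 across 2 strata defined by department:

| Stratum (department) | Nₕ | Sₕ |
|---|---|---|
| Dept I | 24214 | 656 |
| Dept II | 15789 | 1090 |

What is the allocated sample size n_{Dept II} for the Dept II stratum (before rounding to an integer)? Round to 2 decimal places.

249.09

Neyman allocation: nₕ = n·NₕSₕ / Σⱼ NⱼSⱼ.
Σ NⱼSⱼ = 24214·656 + 15789·1090 = 3.3094394 × 10^7.
n_{Dept II} = 479·15789·1090 / (3.3094394 × 10^7) = 249.09.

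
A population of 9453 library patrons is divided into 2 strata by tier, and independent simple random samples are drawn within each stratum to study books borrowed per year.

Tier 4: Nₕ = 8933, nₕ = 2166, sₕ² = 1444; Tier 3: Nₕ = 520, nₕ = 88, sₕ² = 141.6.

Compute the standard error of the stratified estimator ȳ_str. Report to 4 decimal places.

0.6746

Var(ȳ_str) = Σₕ Wₕ²(1 − fₕ)sₕ²/nₕ with Wₕ = Nₕ/N, N = 9453.
Tier 4: Wₕ = 0.94499101; term = 0.94499101²·(1 − 0.24247173)·1444/2166 = 0.45098587.
Tier 3: Wₕ = 0.05500899; term = 0.05500899²·(1 − 0.16923077)·141.6/88 = 0.0040450916.
Sum = 0.45503096.
SE = √(0.45503096) = 0.6746.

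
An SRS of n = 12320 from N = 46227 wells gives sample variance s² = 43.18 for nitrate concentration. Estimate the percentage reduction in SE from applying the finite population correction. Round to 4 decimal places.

14.3560

f = n/N = 12320/46227 = 0.26651091.
SE_no-fpc = √(s²/n) = 0.059201944; SE_fpc = √((1−f)s²/n) = 0.050702899.
Ratio = √(1−f) = 0.85643977. Reduction = 100·(1 − 0.85643977) = 14.3560%.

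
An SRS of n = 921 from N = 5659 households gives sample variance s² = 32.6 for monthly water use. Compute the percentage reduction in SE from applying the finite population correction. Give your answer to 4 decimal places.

8.4986

f = n/N = 921/5659 = 0.16274960.
SE_no-fpc = √(s²/n) = 0.18813907; SE_fpc = √((1−f)s²/n) = 0.17214986.
Ratio = √(1−f) = 0.91501388. Reduction = 100·(1 − 0.91501388) = 8.4986%.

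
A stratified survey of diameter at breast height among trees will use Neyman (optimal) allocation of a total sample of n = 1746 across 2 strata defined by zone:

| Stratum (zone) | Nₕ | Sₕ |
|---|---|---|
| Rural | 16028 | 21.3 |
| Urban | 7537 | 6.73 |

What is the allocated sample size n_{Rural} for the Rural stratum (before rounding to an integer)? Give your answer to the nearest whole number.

Neyman allocation: nₕ = n·NₕSₕ / Σⱼ NⱼSⱼ.
Σ NⱼSⱼ = 16028·21.3 + 7537·6.73 = 392120.41.
n_{Rural} = 1746·16028·21.3 / 392120.41 = 1520.

1520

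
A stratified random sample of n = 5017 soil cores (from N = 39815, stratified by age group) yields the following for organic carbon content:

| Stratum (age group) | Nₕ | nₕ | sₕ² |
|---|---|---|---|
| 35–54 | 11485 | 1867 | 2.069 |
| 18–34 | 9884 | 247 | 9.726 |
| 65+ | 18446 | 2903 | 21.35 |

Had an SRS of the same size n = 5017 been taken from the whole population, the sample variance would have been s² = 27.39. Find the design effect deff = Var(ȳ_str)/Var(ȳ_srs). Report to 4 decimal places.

0.7908

Var(ȳ_str) = Σ Wₕ²(1−fₕ)sₕ²/nₕ with Wₕ = Nₕ/39815:
  35–54: (11485/39815)²·(1−1867/11485)·2.069/1867 = 7.7221548 × 10^-5
  18–34: (9884/39815)²·(1−247/9884)·9.726/247 = 0.0023660203
  65+: (18446/39815)²·(1−2903/18446)·21.35/2903 = 0.0013301311
  → Var(ȳ_str) = 0.0037733729.
Var(ȳ_srs) = (1 − 5017/39815)·27.39/5017 = 0.0047715062.
deff = 0.0037733729 / 0.0047715062 = 0.7908.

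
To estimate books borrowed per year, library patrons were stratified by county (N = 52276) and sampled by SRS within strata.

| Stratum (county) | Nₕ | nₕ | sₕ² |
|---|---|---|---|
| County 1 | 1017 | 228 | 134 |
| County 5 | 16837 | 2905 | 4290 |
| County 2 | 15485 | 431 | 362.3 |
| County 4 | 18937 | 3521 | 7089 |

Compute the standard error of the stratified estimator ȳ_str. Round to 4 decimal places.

Var(ȳ_str) = Σₕ Wₕ²(1 − fₕ)sₕ²/nₕ with Wₕ = Nₕ/N, N = 52276.
County 1: Wₕ = 0.01945443; term = 0.01945443²·(1 − 0.22418879)·134/228 = 1.7256917 × 10^-4.
County 5: Wₕ = 0.32207897; term = 0.32207897²·(1 − 0.17253668)·4290/2905 = 0.1267607.
County 2: Wₕ = 0.29621624; term = 0.29621624²·(1 − 0.02783339)·362.3/431 = 0.071705008.
County 4: Wₕ = 0.36225036; term = 0.36225036²·(1 − 0.18593230)·7089/3521 = 0.21507857.
Sum = 0.41371685.
SE = √(0.41371685) = 0.6432.

0.6432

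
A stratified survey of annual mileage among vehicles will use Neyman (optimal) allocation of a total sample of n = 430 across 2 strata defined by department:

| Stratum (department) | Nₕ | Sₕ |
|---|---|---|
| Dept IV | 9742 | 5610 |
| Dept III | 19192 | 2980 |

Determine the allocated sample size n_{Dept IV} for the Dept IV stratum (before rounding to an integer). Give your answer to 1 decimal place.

Neyman allocation: nₕ = n·NₕSₕ / Σⱼ NⱼSⱼ.
Σ NⱼSⱼ = 9742·5610 + 19192·2980 = 1.1184478 × 10^8.
n_{Dept IV} = 430·9742·5610 / (1.1184478 × 10^8) = 210.1.

210.1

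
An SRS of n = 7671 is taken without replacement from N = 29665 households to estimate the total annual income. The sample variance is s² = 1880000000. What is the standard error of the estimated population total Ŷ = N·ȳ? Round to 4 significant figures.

1.265 × 10^7

Var(Ŷ) = N²·Var(ȳ) = N²·(1 − n/N)·s²/n.
f = 7671/29665 = 0.25858756; Var(ȳ) = 0.74141244·1880000000/7671 = 181704.52.
Var(Ŷ) = 29665² · 181704.52 = 1.599022 × 10^14.
SE(Ŷ) = √(1.599022 × 10^14) = 1.265 × 10^7.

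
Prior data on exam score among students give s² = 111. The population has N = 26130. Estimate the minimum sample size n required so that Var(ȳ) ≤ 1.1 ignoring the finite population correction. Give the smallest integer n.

101

Without fpc, n₀ = s²/D = 111/1.1 = 100.9091.
Rounding up, n = 101.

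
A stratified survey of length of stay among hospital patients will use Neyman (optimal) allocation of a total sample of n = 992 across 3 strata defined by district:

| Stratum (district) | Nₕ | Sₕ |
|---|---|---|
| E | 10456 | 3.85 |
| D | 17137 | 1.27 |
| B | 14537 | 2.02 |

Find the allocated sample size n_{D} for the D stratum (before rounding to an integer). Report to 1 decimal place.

236.3

Neyman allocation: nₕ = n·NₕSₕ / Σⱼ NⱼSⱼ.
Σ NⱼSⱼ = 10456·3.85 + 17137·1.27 + 14537·2.02 = 91384.33.
n_{D} = 992·17137·1.27 / 91384.33 = 236.3.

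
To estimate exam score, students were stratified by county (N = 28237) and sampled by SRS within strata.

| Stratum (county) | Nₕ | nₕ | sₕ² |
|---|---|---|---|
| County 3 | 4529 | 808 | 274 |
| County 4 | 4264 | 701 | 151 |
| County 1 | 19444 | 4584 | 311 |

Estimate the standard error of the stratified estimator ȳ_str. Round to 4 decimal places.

Var(ȳ_str) = Σₕ Wₕ²(1 − fₕ)sₕ²/nₕ with Wₕ = Nₕ/N, N = 28237.
County 3: Wₕ = 0.16039239; term = 0.16039239²·(1 − 0.17840583)·274/808 = 0.0071674403.
County 4: Wₕ = 0.15100754; term = 0.15100754²·(1 − 0.16439962)·151/701 = 0.0041044488.
County 1: Wₕ = 0.68860006; term = 0.68860006²·(1 − 0.23575396)·311/4584 = 0.024585729.
Sum = 0.035857618.
SE = √(0.035857618) = 0.1894.

0.1894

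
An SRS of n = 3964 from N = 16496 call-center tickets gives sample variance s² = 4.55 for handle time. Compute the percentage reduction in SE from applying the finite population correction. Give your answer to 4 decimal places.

12.8393

f = n/N = 3964/16496 = 0.24030068.
SE_no-fpc = √(s²/n) = 0.033879647; SE_fpc = √((1−f)s²/n) = 0.029529748.
Ratio = √(1−f) = 0.87160732. Reduction = 100·(1 − 0.87160732) = 12.8393%.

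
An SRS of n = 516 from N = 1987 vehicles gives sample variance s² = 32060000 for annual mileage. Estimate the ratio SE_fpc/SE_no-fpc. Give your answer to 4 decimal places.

0.8604

f = n/N = 516/1987 = 0.25968797.
SE_no-fpc = √(s²/n) = 249.26248; SE_fpc = √((1−f)s²/n) = 214.46889.
Ratio = √(1−f) = 0.86041387.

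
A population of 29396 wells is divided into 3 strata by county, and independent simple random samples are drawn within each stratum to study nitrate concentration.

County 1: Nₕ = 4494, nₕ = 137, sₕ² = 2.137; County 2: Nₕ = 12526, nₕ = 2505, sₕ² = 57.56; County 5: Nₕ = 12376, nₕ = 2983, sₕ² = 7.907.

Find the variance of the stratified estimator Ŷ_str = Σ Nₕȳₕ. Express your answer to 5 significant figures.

Var(Ŷ_str) = Σₕ Nₕ²(1 − fₕ)sₕ²/nₕ.
County 1: 4494²·(1 − 137/4494)·2.137/137 = 305425.
County 2: 12526²·(1 − 2505/12526)·57.56/2505 = 2.8842741 × 10^6.
County 5: 12376²·(1 − 2983/12376)·7.907/2983 = 308136.47.
Sum = 3.4978356 × 10^6.

3.4978 × 10^6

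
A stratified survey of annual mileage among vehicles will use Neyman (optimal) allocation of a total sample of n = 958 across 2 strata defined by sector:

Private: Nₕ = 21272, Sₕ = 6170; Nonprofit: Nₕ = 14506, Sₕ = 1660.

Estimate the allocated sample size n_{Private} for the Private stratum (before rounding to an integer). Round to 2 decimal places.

Neyman allocation: nₕ = n·NₕSₕ / Σⱼ NⱼSⱼ.
Σ NⱼSⱼ = 21272·6170 + 14506·1660 = 1.553282 × 10^8.
n_{Private} = 958·21272·6170 / (1.553282 × 10^8) = 809.48.

809.48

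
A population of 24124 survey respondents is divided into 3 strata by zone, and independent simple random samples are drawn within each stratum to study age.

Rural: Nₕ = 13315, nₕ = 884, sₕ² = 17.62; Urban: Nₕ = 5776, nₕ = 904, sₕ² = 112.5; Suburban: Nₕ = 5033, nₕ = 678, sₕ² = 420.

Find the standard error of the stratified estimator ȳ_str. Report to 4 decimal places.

0.1871

Var(ȳ_str) = Σₕ Wₕ²(1 − fₕ)sₕ²/nₕ with Wₕ = Nₕ/N, N = 24124.
Rural: Wₕ = 0.55193998; term = 0.55193998²·(1 − 0.06639129)·17.62/884 = 0.0056689449.
Urban: Wₕ = 0.23942961; term = 0.23942961²·(1 − 0.15650970)·112.5/904 = 0.0060175529.
Suburban: Wₕ = 0.20863041; term = 0.20863041²·(1 − 0.13471091)·420/678 = 0.023331145.
Sum = 0.035017643.
SE = √(0.035017643) = 0.1871.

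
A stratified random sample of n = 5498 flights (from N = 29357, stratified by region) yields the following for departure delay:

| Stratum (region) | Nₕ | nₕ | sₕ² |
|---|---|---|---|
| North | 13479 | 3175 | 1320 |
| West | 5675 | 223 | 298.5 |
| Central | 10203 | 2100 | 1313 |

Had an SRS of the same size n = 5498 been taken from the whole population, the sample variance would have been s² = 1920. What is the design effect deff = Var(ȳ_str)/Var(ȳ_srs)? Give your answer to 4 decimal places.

0.6167

Var(ȳ_str) = Σ Wₕ²(1−fₕ)sₕ²/nₕ with Wₕ = Nₕ/29357:
  North: (13479/29357)²·(1−3175/13479)·1320/3175 = 0.066999318
  West: (5675/29357)²·(1−223/5675)·298.5/223 = 0.048054918
  Central: (10203/29357)²·(1−2100/10203)·1313/2100 = 0.059978529
  → Var(ȳ_str) = 0.17503277.
Var(ȳ_srs) = (1 − 5498/29357)·1920/5498 = 0.28381612.
deff = 0.17503277 / 0.28381612 = 0.6167.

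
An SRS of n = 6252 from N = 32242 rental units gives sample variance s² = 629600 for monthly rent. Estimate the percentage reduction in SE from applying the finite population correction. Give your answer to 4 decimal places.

10.2174

f = n/N = 6252/32242 = 0.19390857.
SE_no-fpc = √(s²/n) = 10.035127; SE_fpc = √((1−f)s²/n) = 9.0097975.
Ratio = √(1−f) = 0.89782595. Reduction = 100·(1 − 0.89782595) = 10.2174%.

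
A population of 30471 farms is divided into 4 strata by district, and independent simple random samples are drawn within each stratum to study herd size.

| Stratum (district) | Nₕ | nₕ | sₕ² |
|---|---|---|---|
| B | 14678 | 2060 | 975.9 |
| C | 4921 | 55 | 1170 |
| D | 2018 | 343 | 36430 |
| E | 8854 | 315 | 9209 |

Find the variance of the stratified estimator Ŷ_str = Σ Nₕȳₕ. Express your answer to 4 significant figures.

3.166 × 10^9

Var(Ŷ_str) = Σₕ Nₕ²(1 − fₕ)sₕ²/nₕ.
B: 14678²·(1 − 2060/14678)·975.9/2060 = 8.773957 × 10^7.
C: 4921²·(1 − 55/4921)·1170/55 = 5.0938792 × 10^8.
D: 2018²·(1 − 343/2018)·36430/343 = 3.5900544 × 10^8.
E: 8854²·(1 − 315/8854)·9209/315 = 2.2102859 × 10^9.
Sum = 3.1664188 × 10^9.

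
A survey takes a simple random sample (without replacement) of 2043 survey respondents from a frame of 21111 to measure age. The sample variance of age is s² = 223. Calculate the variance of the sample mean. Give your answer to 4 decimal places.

0.0986

Under SRS without replacement, Var(ȳ) = (1 − f)·s²/n with f = n/N = 2043/21111 = 0.09677419.
Var(ȳ) = (1 − 0.09677419)·223/2043 = 0.90322581·0.10915321 = 0.098589993.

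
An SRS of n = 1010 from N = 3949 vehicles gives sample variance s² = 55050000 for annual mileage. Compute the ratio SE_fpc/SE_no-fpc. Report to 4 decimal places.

0.8627

f = n/N = 1010/3949 = 0.25576095.
SE_no-fpc = √(s²/n) = 233.46295; SE_fpc = √((1−f)s²/n) = 201.40683.
Ratio = √(1−f) = 0.86269290.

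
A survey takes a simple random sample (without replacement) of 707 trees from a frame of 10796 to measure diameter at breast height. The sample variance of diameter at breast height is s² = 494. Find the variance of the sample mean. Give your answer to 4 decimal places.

0.6530

Under SRS without replacement, Var(ȳ) = (1 − f)·s²/n with f = n/N = 707/10796 = 0.06548722.
Var(ȳ) = (1 − 0.06548722)·494/707 = 0.93451278·0.69872702 = 0.65296933.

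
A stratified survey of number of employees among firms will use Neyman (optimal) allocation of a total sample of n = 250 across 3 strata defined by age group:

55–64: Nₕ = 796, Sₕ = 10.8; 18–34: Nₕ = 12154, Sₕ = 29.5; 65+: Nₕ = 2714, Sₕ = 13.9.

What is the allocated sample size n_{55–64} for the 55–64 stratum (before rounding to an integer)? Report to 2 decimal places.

Neyman allocation: nₕ = n·NₕSₕ / Σⱼ NⱼSⱼ.
Σ NⱼSⱼ = 796·10.8 + 12154·29.5 + 2714·13.9 = 404864.4.
n_{55–64} = 250·796·10.8 / 404864.4 = 5.31.

5.31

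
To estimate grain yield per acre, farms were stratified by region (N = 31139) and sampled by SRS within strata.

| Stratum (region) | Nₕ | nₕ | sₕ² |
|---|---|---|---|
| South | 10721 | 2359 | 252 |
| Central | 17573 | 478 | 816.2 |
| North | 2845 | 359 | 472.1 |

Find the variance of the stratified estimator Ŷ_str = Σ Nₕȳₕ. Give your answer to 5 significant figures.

5.3184 × 10^8

Var(Ŷ_str) = Σₕ Nₕ²(1 − fₕ)sₕ²/nₕ.
South: 10721²·(1 − 2359/10721)·252/2359 = 9.576748 × 10^6.
Central: 17573²·(1 − 478/17573)·816.2/478 = 5.1296024 × 10^8.
North: 2845²·(1 − 359/2845)·472.1/359 = 9.3008566 × 10^6.
Sum = 5.3183784 × 10^8.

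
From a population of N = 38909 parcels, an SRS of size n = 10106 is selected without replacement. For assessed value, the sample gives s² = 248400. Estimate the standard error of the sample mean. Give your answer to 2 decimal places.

4.27

Under SRS without replacement, Var(ȳ) = (1 − f)·s²/n with f = n/N = 10106/38909 = 0.25973425.
Var(ȳ) = (1 − 0.25973425)·248400/10106 = 0.74026575·24.579458 = 18.195331.
SE(ȳ) = √(18.195331) = 4.27.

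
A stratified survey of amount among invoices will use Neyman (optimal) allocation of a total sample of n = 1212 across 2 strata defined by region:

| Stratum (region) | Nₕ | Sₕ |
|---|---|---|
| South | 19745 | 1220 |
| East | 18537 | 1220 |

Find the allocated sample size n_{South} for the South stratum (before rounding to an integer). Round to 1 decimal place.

Neyman allocation: nₕ = n·NₕSₕ / Σⱼ NⱼSⱼ.
Σ NⱼSⱼ = 19745·1220 + 18537·1220 = 4.670404 × 10^7.
n_{South} = 1212·19745·1220 / (4.670404 × 10^7) = 625.1.

625.1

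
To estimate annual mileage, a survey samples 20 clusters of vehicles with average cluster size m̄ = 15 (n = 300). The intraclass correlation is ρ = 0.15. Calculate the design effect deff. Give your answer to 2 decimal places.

deff = 1 + (15 − 1)·0.15 = 1 + 2.1 = 3.1.

3.10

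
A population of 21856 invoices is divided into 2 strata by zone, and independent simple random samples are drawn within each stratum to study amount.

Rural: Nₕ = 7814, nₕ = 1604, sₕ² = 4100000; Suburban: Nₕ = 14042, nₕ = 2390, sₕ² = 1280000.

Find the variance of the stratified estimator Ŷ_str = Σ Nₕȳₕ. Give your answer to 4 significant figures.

Var(Ŷ_str) = Σₕ Nₕ²(1 − fₕ)sₕ²/nₕ.
Rural: 7814²·(1 − 1604/7814)·4100000/1604 = 1.2403507 × 10^11.
Suburban: 14042²·(1 − 2390/14042)·1280000/2390 = 8.762772 × 10^10.
Sum = 2.1166279 × 10^11.

2.117 × 10^11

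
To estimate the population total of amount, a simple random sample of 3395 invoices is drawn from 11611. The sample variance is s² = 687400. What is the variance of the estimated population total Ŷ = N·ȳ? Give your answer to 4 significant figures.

Var(Ŷ) = N²·Var(ȳ) = N²·(1 − n/N)·s²/n.
f = 3395/11611 = 0.29239514; Var(ȳ) = 0.70760486·687400/3395 = 143.27175.
Var(Ŷ) = 11611² · 143.27175 = 1.9315227 × 10^10.

1.932 × 10^10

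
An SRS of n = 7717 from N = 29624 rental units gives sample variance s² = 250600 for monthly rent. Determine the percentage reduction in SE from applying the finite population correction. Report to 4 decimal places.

f = n/N = 7717/29624 = 0.26049824.
SE_no-fpc = √(s²/n) = 5.6985752; SE_fpc = √((1−f)s²/n) = 4.9004492.
Ratio = √(1−f) = 0.85994288. Reduction = 100·(1 − 0.85994288) = 14.0057%.

14.0057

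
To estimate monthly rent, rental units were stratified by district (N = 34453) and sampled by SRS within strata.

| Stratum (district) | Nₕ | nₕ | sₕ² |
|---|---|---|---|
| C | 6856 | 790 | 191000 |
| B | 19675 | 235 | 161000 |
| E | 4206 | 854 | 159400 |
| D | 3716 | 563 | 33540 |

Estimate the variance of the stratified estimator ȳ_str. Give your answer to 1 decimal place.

Var(ȳ_str) = Σₕ Wₕ²(1 − fₕ)sₕ²/nₕ with Wₕ = Nₕ/N, N = 34453.
C: Wₕ = 0.19899573; term = 0.19899573²·(1 − 0.11522754)·191000/790 = 8.470819.
B: Wₕ = 0.57106783; term = 0.57106783²·(1 − 0.01194409)·161000/235 = 220.75723.
E: Wₕ = 0.12207935; term = 0.12207935²·(1 − 0.20304327)·159400/854 = 2.216918.
D: Wₕ = 0.10785708; term = 0.10785708²·(1 − 0.15150700)·33540/563 = 0.58803104.
Sum = 232.033.

232.0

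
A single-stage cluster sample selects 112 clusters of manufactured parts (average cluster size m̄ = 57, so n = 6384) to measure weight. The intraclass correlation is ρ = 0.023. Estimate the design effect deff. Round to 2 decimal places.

deff = 1 + (57 − 1)·0.023 = 1 + 1.288 = 2.288.

2.29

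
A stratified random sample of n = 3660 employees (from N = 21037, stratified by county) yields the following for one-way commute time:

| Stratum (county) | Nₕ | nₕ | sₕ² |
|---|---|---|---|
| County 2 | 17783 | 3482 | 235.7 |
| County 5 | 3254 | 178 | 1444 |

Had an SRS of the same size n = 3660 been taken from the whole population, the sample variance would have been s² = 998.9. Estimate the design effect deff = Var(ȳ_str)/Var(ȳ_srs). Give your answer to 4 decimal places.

0.9864

Var(ȳ_str) = Σ Wₕ²(1−fₕ)sₕ²/nₕ with Wₕ = Nₕ/21037:
  County 2: (17783/21037)²·(1−3482/17783)·235.7/3482 = 0.03889866
  County 5: (3254/21037)²·(1−178/3254)·1444/178 = 0.18347777
  → Var(ȳ_str) = 0.22237643.
Var(ȳ_srs) = (1 − 3660/21037)·998.9/3660 = 0.22544049.
deff = 0.22237643 / 0.22544049 = 0.9864.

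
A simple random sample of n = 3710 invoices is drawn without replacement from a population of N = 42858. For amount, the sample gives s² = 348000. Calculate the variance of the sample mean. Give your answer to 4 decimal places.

Under SRS without replacement, Var(ȳ) = (1 − f)·s²/n with f = n/N = 3710/42858 = 0.08656494.
Var(ȳ) = (1 − 0.08656494)·348000/3710 = 0.91343506·93.800539 = 85.680701.

85.6807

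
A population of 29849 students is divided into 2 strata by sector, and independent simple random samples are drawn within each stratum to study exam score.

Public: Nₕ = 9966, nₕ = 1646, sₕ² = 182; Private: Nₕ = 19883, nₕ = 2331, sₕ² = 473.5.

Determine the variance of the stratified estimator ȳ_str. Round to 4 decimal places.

Var(ȳ_str) = Σₕ Wₕ²(1 − fₕ)sₕ²/nₕ with Wₕ = Nₕ/N, N = 29849.
Public: Wₕ = 0.33388053; term = 0.33388053²·(1 − 0.16516155)·182/1646 = 0.010290256.
Private: Wₕ = 0.66611947; term = 0.66611947²·(1 − 0.11723583)·473.5/2331 = 0.079565842.
Sum = 0.089856098.

0.0899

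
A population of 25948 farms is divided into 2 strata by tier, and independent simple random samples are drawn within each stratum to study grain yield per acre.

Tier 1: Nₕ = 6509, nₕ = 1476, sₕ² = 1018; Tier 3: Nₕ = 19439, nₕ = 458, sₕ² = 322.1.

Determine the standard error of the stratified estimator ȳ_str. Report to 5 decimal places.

Var(ȳ_str) = Σₕ Wₕ²(1 − fₕ)sₕ²/nₕ with Wₕ = Nₕ/N, N = 25948.
Tier 1: Wₕ = 0.25084785; term = 0.25084785²·(1 − 0.22676294)·1018/1476 = 0.033557905.
Tier 3: Wₕ = 0.74915215; term = 0.74915215²·(1 − 0.02356088)·322.1/458 = 0.38539891.
Sum = 0.41895682.
SE = √(0.41895682) = 0.64727.

0.64727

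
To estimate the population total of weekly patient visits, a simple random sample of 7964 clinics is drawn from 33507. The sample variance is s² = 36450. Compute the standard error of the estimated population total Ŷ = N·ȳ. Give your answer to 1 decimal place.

62587.4

Var(Ŷ) = N²·Var(ȳ) = N²·(1 − n/N)·s²/n.
f = 7964/33507 = 0.23768168; Var(ȳ) = 0.76231832·36450/7964 = 3.4890134.
Var(Ŷ) = 33507² · 3.4890134 = 3.9171818 × 10^9.
SE(Ŷ) = √(3.9171818 × 10^9) = 62587.4.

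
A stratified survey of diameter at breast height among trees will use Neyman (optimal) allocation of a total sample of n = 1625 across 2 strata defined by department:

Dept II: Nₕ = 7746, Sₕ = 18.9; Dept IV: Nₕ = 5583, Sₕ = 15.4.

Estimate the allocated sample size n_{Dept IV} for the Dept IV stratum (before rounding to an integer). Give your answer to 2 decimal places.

601.24

Neyman allocation: nₕ = n·NₕSₕ / Σⱼ NⱼSⱼ.
Σ NⱼSⱼ = 7746·18.9 + 5583·15.4 = 232377.6.
n_{Dept IV} = 1625·5583·15.4 / 232377.6 = 601.24.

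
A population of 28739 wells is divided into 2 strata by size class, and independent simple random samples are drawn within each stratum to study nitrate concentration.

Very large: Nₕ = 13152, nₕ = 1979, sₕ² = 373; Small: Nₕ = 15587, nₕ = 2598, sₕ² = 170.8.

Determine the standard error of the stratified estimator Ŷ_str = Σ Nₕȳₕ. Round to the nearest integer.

6404

Var(Ŷ_str) = Σₕ Nₕ²(1 − fₕ)sₕ²/nₕ.
Very large: 13152²·(1 − 1979/13152)·373/1979 = 2.7696484 × 10^7.
Small: 15587²·(1 − 2598/15587)·170.8/2598 = 1.3310273 × 10^7.
Sum = 4.1006757 × 10^7.
SE = √(4.1006757 × 10^7) = 6404.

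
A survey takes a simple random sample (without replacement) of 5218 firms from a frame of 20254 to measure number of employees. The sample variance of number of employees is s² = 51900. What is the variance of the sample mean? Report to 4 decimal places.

7.3839

Under SRS without replacement, Var(ȳ) = (1 − f)·s²/n with f = n/N = 5218/20254 = 0.25762812.
Var(ȳ) = (1 − 0.25762812)·51900/5218 = 0.74237188·9.9463396 = 7.3838828.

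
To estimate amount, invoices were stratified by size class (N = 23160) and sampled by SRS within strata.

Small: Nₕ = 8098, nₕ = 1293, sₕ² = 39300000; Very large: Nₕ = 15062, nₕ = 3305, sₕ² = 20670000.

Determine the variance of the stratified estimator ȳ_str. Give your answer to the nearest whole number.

5187

Var(ȳ_str) = Σₕ Wₕ²(1 − fₕ)sₕ²/nₕ with Wₕ = Nₕ/N, N = 23160.
Small: Wₕ = 0.34965458; term = 0.34965458²·(1 − 0.15966905)·39300000/1293 = 3122.6465.
Very large: Wₕ = 0.65034542; term = 0.65034542²·(1 − 0.21942637)·20670000/3305 = 2064.7671.
Sum = 5187.4136.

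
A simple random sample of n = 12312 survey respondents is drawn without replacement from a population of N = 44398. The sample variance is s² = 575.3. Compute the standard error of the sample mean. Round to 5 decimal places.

Under SRS without replacement, Var(ȳ) = (1 − f)·s²/n with f = n/N = 12312/44398 = 0.27730979.
Var(ȳ) = (1 − 0.27730979)·575.3/12312 = 0.72269021·0.046726771 = 0.03376898.
SE(ȳ) = √(0.03376898) = 0.18376.

0.18376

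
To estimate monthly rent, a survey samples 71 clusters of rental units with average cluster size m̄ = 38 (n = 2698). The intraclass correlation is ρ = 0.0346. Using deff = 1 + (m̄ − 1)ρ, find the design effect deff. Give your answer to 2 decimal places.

deff = 1 + (38 − 1)·0.0346 = 1 + 1.2802 = 2.2802.

2.28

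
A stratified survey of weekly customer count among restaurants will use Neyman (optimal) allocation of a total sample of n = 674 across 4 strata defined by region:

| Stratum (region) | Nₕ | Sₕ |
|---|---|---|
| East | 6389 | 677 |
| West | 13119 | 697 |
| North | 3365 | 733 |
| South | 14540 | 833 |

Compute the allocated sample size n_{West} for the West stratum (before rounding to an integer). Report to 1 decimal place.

Neyman allocation: nₕ = n·NₕSₕ / Σⱼ NⱼSⱼ.
Σ NⱼSⱼ = 6389·677 + 13119·697 + 3365·733 + 14540·833 = 2.8047661 × 10^7.
n_{West} = 674·13119·697 / (2.8047661 × 10^7) = 219.7.

219.7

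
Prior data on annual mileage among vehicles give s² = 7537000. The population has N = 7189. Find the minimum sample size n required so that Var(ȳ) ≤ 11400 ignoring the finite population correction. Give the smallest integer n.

662

Without fpc, n₀ = s²/D = 7537000/11400 = 661.1404.
Rounding up, n = 662.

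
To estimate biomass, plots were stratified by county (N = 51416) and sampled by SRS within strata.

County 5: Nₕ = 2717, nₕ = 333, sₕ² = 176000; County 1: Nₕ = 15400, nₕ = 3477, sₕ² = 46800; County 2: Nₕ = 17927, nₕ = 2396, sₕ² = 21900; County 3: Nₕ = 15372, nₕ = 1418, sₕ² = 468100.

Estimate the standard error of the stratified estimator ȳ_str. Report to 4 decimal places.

Var(ȳ_str) = Σₕ Wₕ²(1 − fₕ)sₕ²/nₕ with Wₕ = Nₕ/N, N = 51416.
County 5: Wₕ = 0.05284347; term = 0.05284347²·(1 − 0.12256165)·176000/333 = 1.294994.
County 1: Wₕ = 0.29951766; term = 0.29951766²·(1 − 0.22577922)·46800/3477 = 0.9348692.
County 2: Wₕ = 0.34866578; term = 0.34866578²·(1 − 0.13365315)·21900/2396 = 0.96264856.
County 3: Wₕ = 0.29897308; term = 0.29897308²·(1 − 0.09224564)·468100/1418 = 26.785202.
Sum = 29.977714.
SE = √(29.977714) = 5.4752.

5.4752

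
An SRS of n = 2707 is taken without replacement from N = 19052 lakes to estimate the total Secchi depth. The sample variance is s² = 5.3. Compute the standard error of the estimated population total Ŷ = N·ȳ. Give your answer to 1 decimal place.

780.8

Var(Ŷ) = N²·Var(ȳ) = N²·(1 − n/N)·s²/n.
f = 2707/19052 = 0.14208482; Var(ȳ) = 0.85791518·5.3/2707 = 0.0016797009.
Var(Ŷ) = 19052² · 0.0016797009 = 609695.66.
SE(Ŷ) = √(609695.66) = 780.8.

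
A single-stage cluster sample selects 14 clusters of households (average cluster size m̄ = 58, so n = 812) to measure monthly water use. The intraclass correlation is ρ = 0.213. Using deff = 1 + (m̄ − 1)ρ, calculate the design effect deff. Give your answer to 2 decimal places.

13.14

deff = 1 + (58 − 1)·0.213 = 1 + 12.141 = 13.141.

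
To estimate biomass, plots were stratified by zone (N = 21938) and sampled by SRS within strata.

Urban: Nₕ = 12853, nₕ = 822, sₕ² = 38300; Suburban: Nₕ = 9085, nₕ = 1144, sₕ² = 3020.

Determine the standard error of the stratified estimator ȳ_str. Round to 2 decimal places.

3.92

Var(ȳ_str) = Σₕ Wₕ²(1 − fₕ)sₕ²/nₕ with Wₕ = Nₕ/N, N = 21938.
Urban: Wₕ = 0.58587838; term = 0.58587838²·(1 − 0.06395394)·38300/822 = 14.970597.
Suburban: Wₕ = 0.41412162; term = 0.41412162²·(1 − 0.12592185)·3020/1144 = 0.39571907.
Sum = 15.366316.
SE = √(15.366316) = 3.92.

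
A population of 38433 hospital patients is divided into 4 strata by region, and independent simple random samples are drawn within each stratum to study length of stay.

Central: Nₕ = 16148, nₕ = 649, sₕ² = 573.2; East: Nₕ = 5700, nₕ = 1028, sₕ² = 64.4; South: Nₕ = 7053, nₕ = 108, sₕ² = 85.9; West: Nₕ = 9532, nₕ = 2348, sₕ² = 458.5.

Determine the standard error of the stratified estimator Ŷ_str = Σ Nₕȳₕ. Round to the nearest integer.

16585

Var(Ŷ_str) = Σₕ Nₕ²(1 − fₕ)sₕ²/nₕ.
Central: 16148²·(1 − 649/16148)·573.2/649 = 2.2104663 × 10^8.
East: 5700²·(1 − 1028/5700)·64.4/1028 = 1.6682858 × 10^6.
South: 7053²·(1 − 108/7053)·85.9/108 = 3.8959694 × 10^7.
West: 9532²·(1 − 2348/9532)·458.5/2348 = 1.3371853 × 10^7.
Sum = 2.7504646 × 10^8.
SE = √(2.7504646 × 10^8) = 16585.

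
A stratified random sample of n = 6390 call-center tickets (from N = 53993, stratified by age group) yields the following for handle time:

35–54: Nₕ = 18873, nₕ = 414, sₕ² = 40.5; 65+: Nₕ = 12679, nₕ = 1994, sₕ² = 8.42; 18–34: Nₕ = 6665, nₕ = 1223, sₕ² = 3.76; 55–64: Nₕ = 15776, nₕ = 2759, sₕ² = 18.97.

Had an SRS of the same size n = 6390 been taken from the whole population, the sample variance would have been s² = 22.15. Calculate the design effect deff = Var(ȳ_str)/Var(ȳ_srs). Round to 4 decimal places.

Var(ȳ_str) = Σ Wₕ²(1−fₕ)sₕ²/nₕ with Wₕ = Nₕ/53993:
  35–54: (18873/53993)²·(1−414/18873)·40.5/414 = 0.011690387
  65+: (12679/53993)²·(1−1994/12679)·8.42/1994 = 1.9623278 × 10^-4
  18–34: (6665/53993)²·(1−1223/6665)·3.76/1223 = 3.8251209 × 10^-5
  55–64: (15776/53993)²·(1−2759/15776)·18.97/2759 = 4.8433797 × 10^-4
  → Var(ȳ_str) = 0.012409209.
Var(ȳ_srs) = (1 − 6390/53993)·22.15/6390 = 0.0030561153.
deff = 0.012409209 / 0.0030561153 = 4.0605.

4.0605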